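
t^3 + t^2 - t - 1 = (t - 1)*(t + 1)^2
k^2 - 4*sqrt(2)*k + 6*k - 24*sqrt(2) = (k + 6)*(k - 4*sqrt(2))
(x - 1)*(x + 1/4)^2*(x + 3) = x^4 + 5*x^3/2 - 31*x^2/16 - 11*x/8 - 3/16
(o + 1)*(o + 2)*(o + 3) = o^3 + 6*o^2 + 11*o + 6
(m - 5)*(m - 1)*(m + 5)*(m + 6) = m^4 + 5*m^3 - 31*m^2 - 125*m + 150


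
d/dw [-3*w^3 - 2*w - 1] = -9*w^2 - 2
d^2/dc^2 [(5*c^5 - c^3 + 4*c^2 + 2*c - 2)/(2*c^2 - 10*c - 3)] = 2*(60*c^7 - 800*c^6 + 2730*c^5 + 2250*c^4 + 432*c^3 - 42*c^2 + 129*c - 236)/(8*c^6 - 120*c^5 + 564*c^4 - 640*c^3 - 846*c^2 - 270*c - 27)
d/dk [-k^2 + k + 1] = 1 - 2*k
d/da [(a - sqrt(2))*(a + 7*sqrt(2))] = 2*a + 6*sqrt(2)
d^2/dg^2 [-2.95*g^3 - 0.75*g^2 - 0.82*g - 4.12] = -17.7*g - 1.5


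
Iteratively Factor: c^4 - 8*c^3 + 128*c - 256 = (c - 4)*(c^3 - 4*c^2 - 16*c + 64) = (c - 4)*(c + 4)*(c^2 - 8*c + 16) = (c - 4)^2*(c + 4)*(c - 4)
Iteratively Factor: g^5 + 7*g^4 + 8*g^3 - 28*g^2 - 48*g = (g + 2)*(g^4 + 5*g^3 - 2*g^2 - 24*g) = g*(g + 2)*(g^3 + 5*g^2 - 2*g - 24) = g*(g - 2)*(g + 2)*(g^2 + 7*g + 12) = g*(g - 2)*(g + 2)*(g + 4)*(g + 3)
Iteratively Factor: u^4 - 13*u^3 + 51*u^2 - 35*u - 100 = (u - 5)*(u^3 - 8*u^2 + 11*u + 20) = (u - 5)^2*(u^2 - 3*u - 4) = (u - 5)^2*(u - 4)*(u + 1)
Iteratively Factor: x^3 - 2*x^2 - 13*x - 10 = (x - 5)*(x^2 + 3*x + 2) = (x - 5)*(x + 1)*(x + 2)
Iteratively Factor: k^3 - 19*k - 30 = (k - 5)*(k^2 + 5*k + 6) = (k - 5)*(k + 3)*(k + 2)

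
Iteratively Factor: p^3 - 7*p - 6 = (p + 2)*(p^2 - 2*p - 3) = (p - 3)*(p + 2)*(p + 1)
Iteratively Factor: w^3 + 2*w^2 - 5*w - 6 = (w - 2)*(w^2 + 4*w + 3) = (w - 2)*(w + 1)*(w + 3)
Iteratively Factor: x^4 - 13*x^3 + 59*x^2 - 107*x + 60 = (x - 5)*(x^3 - 8*x^2 + 19*x - 12) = (x - 5)*(x - 4)*(x^2 - 4*x + 3) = (x - 5)*(x - 4)*(x - 3)*(x - 1)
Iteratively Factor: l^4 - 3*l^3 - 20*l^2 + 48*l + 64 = (l - 4)*(l^3 + l^2 - 16*l - 16) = (l - 4)^2*(l^2 + 5*l + 4) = (l - 4)^2*(l + 1)*(l + 4)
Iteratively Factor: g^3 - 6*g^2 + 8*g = (g)*(g^2 - 6*g + 8) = g*(g - 4)*(g - 2)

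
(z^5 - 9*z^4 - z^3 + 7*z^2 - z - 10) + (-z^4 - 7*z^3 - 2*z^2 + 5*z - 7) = z^5 - 10*z^4 - 8*z^3 + 5*z^2 + 4*z - 17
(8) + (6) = 14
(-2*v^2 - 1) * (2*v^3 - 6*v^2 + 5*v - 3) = -4*v^5 + 12*v^4 - 12*v^3 + 12*v^2 - 5*v + 3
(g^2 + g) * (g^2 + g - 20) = g^4 + 2*g^3 - 19*g^2 - 20*g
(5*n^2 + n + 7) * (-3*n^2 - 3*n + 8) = -15*n^4 - 18*n^3 + 16*n^2 - 13*n + 56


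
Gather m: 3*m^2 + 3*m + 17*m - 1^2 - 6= 3*m^2 + 20*m - 7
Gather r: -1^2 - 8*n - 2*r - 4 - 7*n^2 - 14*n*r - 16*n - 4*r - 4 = -7*n^2 - 24*n + r*(-14*n - 6) - 9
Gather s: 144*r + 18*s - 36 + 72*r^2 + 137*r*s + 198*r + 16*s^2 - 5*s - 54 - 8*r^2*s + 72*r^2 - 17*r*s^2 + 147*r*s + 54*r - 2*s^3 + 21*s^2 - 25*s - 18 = 144*r^2 + 396*r - 2*s^3 + s^2*(37 - 17*r) + s*(-8*r^2 + 284*r - 12) - 108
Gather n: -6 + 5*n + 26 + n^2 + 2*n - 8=n^2 + 7*n + 12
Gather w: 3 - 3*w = 3 - 3*w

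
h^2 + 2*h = h*(h + 2)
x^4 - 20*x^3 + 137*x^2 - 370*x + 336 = (x - 8)*(x - 7)*(x - 3)*(x - 2)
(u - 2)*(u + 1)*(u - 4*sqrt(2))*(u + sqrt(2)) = u^4 - 3*sqrt(2)*u^3 - u^3 - 10*u^2 + 3*sqrt(2)*u^2 + 8*u + 6*sqrt(2)*u + 16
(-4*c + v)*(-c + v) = 4*c^2 - 5*c*v + v^2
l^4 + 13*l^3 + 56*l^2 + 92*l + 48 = (l + 1)*(l + 2)*(l + 4)*(l + 6)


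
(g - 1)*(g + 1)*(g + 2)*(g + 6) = g^4 + 8*g^3 + 11*g^2 - 8*g - 12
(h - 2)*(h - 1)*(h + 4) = h^3 + h^2 - 10*h + 8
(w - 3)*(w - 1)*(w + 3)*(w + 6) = w^4 + 5*w^3 - 15*w^2 - 45*w + 54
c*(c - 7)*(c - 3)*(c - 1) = c^4 - 11*c^3 + 31*c^2 - 21*c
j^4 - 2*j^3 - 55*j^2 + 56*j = j*(j - 8)*(j - 1)*(j + 7)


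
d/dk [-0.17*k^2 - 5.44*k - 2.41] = -0.34*k - 5.44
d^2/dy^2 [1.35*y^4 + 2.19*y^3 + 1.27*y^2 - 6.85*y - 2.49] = 16.2*y^2 + 13.14*y + 2.54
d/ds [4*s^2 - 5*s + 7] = 8*s - 5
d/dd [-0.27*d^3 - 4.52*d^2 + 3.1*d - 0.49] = -0.81*d^2 - 9.04*d + 3.1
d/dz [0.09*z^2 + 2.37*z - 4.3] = 0.18*z + 2.37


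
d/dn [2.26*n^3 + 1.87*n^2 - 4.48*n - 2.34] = 6.78*n^2 + 3.74*n - 4.48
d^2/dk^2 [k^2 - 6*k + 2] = 2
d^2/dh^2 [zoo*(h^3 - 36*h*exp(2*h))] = zoo*(h*exp(2*h) + h + exp(2*h))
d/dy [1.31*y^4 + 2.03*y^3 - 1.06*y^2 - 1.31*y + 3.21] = 5.24*y^3 + 6.09*y^2 - 2.12*y - 1.31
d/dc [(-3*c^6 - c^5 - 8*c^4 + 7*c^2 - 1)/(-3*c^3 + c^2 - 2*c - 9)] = (27*c^8 - 6*c^7 + 51*c^6 + 154*c^5 + 114*c^4 + 288*c^3 - 23*c^2 - 124*c - 2)/(9*c^6 - 6*c^5 + 13*c^4 + 50*c^3 - 14*c^2 + 36*c + 81)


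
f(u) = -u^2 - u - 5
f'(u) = -2*u - 1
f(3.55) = -21.15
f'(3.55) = -8.10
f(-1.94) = -6.82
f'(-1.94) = 2.88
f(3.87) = -23.85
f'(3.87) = -8.74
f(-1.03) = -5.03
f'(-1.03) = 1.06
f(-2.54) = -8.91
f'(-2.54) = 4.08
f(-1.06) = -5.06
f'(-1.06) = 1.12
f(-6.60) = -41.96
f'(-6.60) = 12.20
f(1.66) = -9.42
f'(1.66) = -4.32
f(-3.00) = -11.00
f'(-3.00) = 5.00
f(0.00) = -5.00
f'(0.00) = -1.00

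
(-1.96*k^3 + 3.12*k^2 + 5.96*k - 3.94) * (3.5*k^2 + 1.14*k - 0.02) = -6.86*k^5 + 8.6856*k^4 + 24.456*k^3 - 7.058*k^2 - 4.6108*k + 0.0788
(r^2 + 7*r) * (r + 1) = r^3 + 8*r^2 + 7*r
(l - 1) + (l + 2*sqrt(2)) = 2*l - 1 + 2*sqrt(2)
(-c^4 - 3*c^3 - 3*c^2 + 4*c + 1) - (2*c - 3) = -c^4 - 3*c^3 - 3*c^2 + 2*c + 4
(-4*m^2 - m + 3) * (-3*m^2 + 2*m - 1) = 12*m^4 - 5*m^3 - 7*m^2 + 7*m - 3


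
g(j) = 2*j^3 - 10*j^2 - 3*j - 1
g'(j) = 6*j^2 - 20*j - 3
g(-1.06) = -11.44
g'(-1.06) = 24.94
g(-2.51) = -88.10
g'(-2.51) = 85.00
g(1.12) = -14.09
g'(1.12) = -17.87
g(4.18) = -42.19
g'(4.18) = 18.23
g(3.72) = -47.59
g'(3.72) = 5.63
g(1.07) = -13.21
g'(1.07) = -17.53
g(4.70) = -28.35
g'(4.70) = 35.54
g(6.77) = 140.94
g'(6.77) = 136.60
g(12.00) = 1979.00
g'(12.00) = 621.00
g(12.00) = 1979.00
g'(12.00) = 621.00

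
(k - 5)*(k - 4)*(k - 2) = k^3 - 11*k^2 + 38*k - 40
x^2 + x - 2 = (x - 1)*(x + 2)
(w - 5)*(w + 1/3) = w^2 - 14*w/3 - 5/3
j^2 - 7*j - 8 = (j - 8)*(j + 1)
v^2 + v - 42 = (v - 6)*(v + 7)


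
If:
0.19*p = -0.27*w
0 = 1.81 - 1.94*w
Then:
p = -1.33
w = 0.93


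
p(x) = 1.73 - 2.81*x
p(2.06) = -4.06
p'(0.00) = -2.81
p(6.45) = -16.39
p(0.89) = -0.77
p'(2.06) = -2.81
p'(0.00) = -2.81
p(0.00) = 1.73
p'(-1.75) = -2.81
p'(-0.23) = -2.81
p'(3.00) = -2.81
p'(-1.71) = -2.81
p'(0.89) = -2.81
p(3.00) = -6.70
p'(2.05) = -2.81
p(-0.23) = 2.38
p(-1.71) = 6.54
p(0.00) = 1.73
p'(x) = -2.81000000000000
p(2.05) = -4.03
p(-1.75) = 6.65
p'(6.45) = -2.81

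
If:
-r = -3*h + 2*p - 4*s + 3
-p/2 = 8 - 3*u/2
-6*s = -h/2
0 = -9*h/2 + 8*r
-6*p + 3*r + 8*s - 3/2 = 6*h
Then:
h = 180/287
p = -207/328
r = 405/1148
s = 15/287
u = 5041/984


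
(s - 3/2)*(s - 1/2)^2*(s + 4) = s^4 + 3*s^3/2 - 33*s^2/4 + 53*s/8 - 3/2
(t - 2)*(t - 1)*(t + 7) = t^3 + 4*t^2 - 19*t + 14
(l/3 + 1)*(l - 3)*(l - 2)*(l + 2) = l^4/3 - 13*l^2/3 + 12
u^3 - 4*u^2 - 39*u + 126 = (u - 7)*(u - 3)*(u + 6)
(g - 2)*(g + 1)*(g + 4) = g^3 + 3*g^2 - 6*g - 8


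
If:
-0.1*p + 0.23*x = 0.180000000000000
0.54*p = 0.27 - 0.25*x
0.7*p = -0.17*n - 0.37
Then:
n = -2.65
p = 0.11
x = 0.83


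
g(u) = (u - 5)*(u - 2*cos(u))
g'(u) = u + (u - 5)*(2*sin(u) + 1) - 2*cos(u)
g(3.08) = -9.75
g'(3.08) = 2.92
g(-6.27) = 93.20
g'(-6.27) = -19.84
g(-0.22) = 11.34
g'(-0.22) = -5.11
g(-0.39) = 12.07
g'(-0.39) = -3.53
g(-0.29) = 11.67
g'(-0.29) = -4.47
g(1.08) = -0.54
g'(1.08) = -10.70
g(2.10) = -9.02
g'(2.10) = -4.80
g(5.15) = 0.65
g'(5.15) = 4.18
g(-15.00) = 269.61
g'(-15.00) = -7.47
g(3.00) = -9.96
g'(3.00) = 2.42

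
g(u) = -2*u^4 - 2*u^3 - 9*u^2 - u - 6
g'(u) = -8*u^3 - 6*u^2 - 18*u - 1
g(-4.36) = -729.69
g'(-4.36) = 626.48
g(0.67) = -11.71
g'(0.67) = -18.16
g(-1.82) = -43.88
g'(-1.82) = 60.11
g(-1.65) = -34.69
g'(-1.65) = 48.30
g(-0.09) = -5.98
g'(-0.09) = 0.58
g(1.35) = -35.32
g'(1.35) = -55.92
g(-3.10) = -214.51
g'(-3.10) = 235.47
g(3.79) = -660.60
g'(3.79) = -590.92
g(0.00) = -6.00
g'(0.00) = -1.00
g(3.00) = -306.00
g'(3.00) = -325.00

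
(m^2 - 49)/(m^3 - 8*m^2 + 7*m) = (m + 7)/(m*(m - 1))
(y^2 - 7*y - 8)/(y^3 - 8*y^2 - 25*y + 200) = (y + 1)/(y^2 - 25)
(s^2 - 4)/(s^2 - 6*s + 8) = (s + 2)/(s - 4)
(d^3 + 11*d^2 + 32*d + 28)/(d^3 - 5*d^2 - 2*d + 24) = (d^2 + 9*d + 14)/(d^2 - 7*d + 12)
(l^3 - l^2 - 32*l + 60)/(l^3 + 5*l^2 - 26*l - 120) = (l - 2)/(l + 4)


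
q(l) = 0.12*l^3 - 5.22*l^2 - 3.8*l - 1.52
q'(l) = 0.36*l^2 - 10.44*l - 3.8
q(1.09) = -11.71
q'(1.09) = -14.75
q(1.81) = -24.79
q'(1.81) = -21.52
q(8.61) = -344.61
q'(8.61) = -67.00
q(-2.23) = -20.34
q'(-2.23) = 21.27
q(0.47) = -4.45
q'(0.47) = -8.63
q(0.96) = -9.87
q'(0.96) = -13.49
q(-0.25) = -0.90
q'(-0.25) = -1.17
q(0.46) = -4.36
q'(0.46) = -8.53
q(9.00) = -371.06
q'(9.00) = -68.60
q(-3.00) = -40.34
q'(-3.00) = 30.76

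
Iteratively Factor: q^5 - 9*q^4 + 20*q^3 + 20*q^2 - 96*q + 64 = (q - 4)*(q^4 - 5*q^3 + 20*q - 16) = (q - 4)*(q + 2)*(q^3 - 7*q^2 + 14*q - 8) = (q - 4)*(q - 2)*(q + 2)*(q^2 - 5*q + 4) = (q - 4)*(q - 2)*(q - 1)*(q + 2)*(q - 4)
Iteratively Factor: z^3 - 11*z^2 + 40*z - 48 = (z - 4)*(z^2 - 7*z + 12) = (z - 4)*(z - 3)*(z - 4)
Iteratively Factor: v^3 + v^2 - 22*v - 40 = (v - 5)*(v^2 + 6*v + 8) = (v - 5)*(v + 2)*(v + 4)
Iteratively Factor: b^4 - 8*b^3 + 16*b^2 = (b - 4)*(b^3 - 4*b^2) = b*(b - 4)*(b^2 - 4*b) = b*(b - 4)^2*(b)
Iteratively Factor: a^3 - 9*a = (a - 3)*(a^2 + 3*a) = (a - 3)*(a + 3)*(a)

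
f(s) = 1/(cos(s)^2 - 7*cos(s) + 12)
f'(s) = (2*sin(s)*cos(s) - 7*sin(s))/(cos(s)^2 - 7*cos(s) + 12)^2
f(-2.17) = 0.06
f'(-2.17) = 0.03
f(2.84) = 0.05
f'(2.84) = -0.01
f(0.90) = 0.12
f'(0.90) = -0.07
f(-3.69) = 0.05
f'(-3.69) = -0.01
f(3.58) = 0.05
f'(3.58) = 0.01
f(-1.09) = 0.11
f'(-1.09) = 0.07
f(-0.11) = 0.17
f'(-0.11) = 0.02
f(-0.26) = 0.16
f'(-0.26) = 0.03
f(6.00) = 0.16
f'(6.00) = 0.04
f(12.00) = 0.15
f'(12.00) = 0.06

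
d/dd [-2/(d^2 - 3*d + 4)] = 2*(2*d - 3)/(d^2 - 3*d + 4)^2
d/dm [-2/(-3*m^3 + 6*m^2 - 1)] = 6*m*(4 - 3*m)/(3*m^3 - 6*m^2 + 1)^2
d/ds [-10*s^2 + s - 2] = 1 - 20*s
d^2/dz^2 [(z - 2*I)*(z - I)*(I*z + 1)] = 6*I*z + 8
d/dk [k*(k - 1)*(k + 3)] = 3*k^2 + 4*k - 3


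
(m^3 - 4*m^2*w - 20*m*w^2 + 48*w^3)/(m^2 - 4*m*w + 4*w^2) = (-m^2 + 2*m*w + 24*w^2)/(-m + 2*w)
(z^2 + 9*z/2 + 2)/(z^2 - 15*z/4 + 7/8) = 4*(2*z^2 + 9*z + 4)/(8*z^2 - 30*z + 7)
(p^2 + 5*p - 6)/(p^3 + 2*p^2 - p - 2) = (p + 6)/(p^2 + 3*p + 2)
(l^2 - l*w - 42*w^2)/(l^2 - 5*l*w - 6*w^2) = (-l^2 + l*w + 42*w^2)/(-l^2 + 5*l*w + 6*w^2)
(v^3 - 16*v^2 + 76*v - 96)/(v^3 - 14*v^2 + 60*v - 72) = (v - 8)/(v - 6)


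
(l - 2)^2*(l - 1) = l^3 - 5*l^2 + 8*l - 4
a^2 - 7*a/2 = a*(a - 7/2)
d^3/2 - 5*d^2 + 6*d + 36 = (d/2 + 1)*(d - 6)^2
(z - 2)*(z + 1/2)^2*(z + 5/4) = z^4 + z^3/4 - 3*z^2 - 43*z/16 - 5/8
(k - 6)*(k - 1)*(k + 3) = k^3 - 4*k^2 - 15*k + 18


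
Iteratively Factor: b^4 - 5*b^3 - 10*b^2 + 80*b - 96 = (b - 4)*(b^3 - b^2 - 14*b + 24) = (b - 4)*(b - 2)*(b^2 + b - 12) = (b - 4)*(b - 3)*(b - 2)*(b + 4)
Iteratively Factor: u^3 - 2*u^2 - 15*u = (u)*(u^2 - 2*u - 15) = u*(u - 5)*(u + 3)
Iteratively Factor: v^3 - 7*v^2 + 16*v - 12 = (v - 2)*(v^2 - 5*v + 6) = (v - 3)*(v - 2)*(v - 2)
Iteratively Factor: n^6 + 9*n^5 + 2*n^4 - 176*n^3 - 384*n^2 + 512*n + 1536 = (n + 3)*(n^5 + 6*n^4 - 16*n^3 - 128*n^2 + 512) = (n - 4)*(n + 3)*(n^4 + 10*n^3 + 24*n^2 - 32*n - 128) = (n - 4)*(n + 3)*(n + 4)*(n^3 + 6*n^2 - 32) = (n - 4)*(n + 3)*(n + 4)^2*(n^2 + 2*n - 8) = (n - 4)*(n - 2)*(n + 3)*(n + 4)^2*(n + 4)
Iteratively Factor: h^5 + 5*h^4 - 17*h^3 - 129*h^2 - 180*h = (h)*(h^4 + 5*h^3 - 17*h^2 - 129*h - 180) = h*(h + 3)*(h^3 + 2*h^2 - 23*h - 60) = h*(h + 3)*(h + 4)*(h^2 - 2*h - 15) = h*(h + 3)^2*(h + 4)*(h - 5)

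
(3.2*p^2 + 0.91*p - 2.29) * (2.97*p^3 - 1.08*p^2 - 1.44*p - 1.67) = 9.504*p^5 - 0.7533*p^4 - 12.3921*p^3 - 4.1812*p^2 + 1.7779*p + 3.8243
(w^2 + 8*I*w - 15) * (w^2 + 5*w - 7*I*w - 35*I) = w^4 + 5*w^3 + I*w^3 + 41*w^2 + 5*I*w^2 + 205*w + 105*I*w + 525*I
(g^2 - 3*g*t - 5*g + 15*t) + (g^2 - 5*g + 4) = 2*g^2 - 3*g*t - 10*g + 15*t + 4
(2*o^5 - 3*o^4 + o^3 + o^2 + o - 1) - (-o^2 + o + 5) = 2*o^5 - 3*o^4 + o^3 + 2*o^2 - 6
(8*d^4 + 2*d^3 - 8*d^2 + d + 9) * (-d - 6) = -8*d^5 - 50*d^4 - 4*d^3 + 47*d^2 - 15*d - 54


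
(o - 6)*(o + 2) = o^2 - 4*o - 12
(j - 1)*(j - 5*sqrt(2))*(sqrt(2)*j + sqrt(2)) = sqrt(2)*j^3 - 10*j^2 - sqrt(2)*j + 10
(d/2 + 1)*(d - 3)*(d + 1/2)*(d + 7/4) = d^4/2 + 5*d^3/8 - 59*d^2/16 - 115*d/16 - 21/8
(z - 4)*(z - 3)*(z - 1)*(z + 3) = z^4 - 5*z^3 - 5*z^2 + 45*z - 36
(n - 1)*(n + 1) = n^2 - 1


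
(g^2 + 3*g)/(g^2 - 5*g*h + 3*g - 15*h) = g/(g - 5*h)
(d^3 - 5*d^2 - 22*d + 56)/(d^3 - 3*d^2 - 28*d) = (d - 2)/d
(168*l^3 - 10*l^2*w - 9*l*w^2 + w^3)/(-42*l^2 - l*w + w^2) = (-24*l^2 - 2*l*w + w^2)/(6*l + w)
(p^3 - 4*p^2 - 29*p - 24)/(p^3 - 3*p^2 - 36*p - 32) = (p + 3)/(p + 4)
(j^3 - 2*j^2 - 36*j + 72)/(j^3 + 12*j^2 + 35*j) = (j^3 - 2*j^2 - 36*j + 72)/(j*(j^2 + 12*j + 35))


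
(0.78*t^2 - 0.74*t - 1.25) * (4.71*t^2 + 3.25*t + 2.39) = 3.6738*t^4 - 0.9504*t^3 - 6.4283*t^2 - 5.8311*t - 2.9875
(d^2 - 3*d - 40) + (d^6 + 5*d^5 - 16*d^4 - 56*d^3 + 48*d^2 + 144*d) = d^6 + 5*d^5 - 16*d^4 - 56*d^3 + 49*d^2 + 141*d - 40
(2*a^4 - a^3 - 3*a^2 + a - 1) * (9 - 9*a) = -18*a^5 + 27*a^4 + 18*a^3 - 36*a^2 + 18*a - 9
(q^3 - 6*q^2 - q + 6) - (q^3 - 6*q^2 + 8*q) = 6 - 9*q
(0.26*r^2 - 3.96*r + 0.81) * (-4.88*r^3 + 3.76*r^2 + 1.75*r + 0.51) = -1.2688*r^5 + 20.3024*r^4 - 18.3874*r^3 - 3.7518*r^2 - 0.6021*r + 0.4131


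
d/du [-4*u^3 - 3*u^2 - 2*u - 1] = -12*u^2 - 6*u - 2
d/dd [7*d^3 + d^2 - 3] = d*(21*d + 2)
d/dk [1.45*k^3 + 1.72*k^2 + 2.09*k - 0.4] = 4.35*k^2 + 3.44*k + 2.09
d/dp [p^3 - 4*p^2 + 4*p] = 3*p^2 - 8*p + 4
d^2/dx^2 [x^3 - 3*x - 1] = 6*x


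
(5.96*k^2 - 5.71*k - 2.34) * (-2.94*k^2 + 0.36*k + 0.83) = -17.5224*k^4 + 18.933*k^3 + 9.7708*k^2 - 5.5817*k - 1.9422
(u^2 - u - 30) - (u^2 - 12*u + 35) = 11*u - 65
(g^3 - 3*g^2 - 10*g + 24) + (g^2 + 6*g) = g^3 - 2*g^2 - 4*g + 24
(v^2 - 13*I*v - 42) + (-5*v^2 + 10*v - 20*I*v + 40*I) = -4*v^2 + 10*v - 33*I*v - 42 + 40*I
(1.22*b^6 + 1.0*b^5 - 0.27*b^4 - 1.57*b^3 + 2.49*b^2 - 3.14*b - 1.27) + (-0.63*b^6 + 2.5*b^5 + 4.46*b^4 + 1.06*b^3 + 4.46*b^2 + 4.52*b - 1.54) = 0.59*b^6 + 3.5*b^5 + 4.19*b^4 - 0.51*b^3 + 6.95*b^2 + 1.38*b - 2.81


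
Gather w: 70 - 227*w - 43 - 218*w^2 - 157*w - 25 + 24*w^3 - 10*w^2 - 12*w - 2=24*w^3 - 228*w^2 - 396*w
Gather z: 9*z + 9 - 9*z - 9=0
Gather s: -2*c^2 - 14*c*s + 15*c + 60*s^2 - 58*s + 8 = -2*c^2 + 15*c + 60*s^2 + s*(-14*c - 58) + 8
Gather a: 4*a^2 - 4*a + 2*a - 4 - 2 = 4*a^2 - 2*a - 6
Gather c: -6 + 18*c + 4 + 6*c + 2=24*c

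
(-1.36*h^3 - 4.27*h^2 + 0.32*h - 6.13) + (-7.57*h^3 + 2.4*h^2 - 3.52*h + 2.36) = -8.93*h^3 - 1.87*h^2 - 3.2*h - 3.77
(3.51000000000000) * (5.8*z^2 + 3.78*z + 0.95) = 20.358*z^2 + 13.2678*z + 3.3345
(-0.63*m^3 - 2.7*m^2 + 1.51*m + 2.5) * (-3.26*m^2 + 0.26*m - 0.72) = 2.0538*m^5 + 8.6382*m^4 - 5.171*m^3 - 5.8134*m^2 - 0.4372*m - 1.8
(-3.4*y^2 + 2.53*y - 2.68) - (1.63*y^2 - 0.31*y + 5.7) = -5.03*y^2 + 2.84*y - 8.38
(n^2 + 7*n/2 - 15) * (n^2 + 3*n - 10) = n^4 + 13*n^3/2 - 29*n^2/2 - 80*n + 150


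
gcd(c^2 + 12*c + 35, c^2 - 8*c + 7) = 1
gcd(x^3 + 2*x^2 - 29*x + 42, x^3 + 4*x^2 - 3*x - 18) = x - 2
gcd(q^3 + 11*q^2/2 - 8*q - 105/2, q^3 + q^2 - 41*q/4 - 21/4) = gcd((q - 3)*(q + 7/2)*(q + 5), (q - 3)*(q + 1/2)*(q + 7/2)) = q^2 + q/2 - 21/2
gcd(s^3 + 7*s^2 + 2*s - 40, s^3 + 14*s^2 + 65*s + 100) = s^2 + 9*s + 20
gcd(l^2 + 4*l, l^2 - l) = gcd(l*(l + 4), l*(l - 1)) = l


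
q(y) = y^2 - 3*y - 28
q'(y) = 2*y - 3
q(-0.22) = -27.29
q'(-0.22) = -3.44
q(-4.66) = 7.70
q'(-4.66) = -12.32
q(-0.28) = -27.08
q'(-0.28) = -3.56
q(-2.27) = -16.04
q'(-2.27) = -7.54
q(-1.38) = -21.96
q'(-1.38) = -5.76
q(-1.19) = -23.01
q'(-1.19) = -5.38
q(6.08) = -9.27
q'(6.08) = 9.16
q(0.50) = -29.25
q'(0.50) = -2.00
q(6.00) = -10.00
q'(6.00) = 9.00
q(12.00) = 80.00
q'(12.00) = 21.00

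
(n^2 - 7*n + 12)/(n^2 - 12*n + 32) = (n - 3)/(n - 8)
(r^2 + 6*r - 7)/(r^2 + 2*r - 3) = (r + 7)/(r + 3)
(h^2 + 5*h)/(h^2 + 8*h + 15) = h/(h + 3)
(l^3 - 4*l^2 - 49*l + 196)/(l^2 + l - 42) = (l^2 - 11*l + 28)/(l - 6)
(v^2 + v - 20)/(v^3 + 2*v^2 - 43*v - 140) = (v - 4)/(v^2 - 3*v - 28)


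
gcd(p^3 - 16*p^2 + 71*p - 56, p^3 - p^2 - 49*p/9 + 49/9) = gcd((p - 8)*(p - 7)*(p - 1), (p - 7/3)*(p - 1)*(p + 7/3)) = p - 1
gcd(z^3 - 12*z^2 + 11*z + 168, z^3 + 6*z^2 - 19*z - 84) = z + 3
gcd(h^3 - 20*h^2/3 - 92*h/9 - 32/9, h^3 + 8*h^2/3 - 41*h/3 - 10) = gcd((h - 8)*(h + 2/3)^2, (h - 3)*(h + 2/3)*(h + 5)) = h + 2/3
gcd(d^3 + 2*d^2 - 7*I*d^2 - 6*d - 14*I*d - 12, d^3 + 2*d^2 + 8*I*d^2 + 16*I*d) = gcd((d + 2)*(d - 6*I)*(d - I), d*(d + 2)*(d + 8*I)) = d + 2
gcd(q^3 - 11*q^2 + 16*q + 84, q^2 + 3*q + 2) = q + 2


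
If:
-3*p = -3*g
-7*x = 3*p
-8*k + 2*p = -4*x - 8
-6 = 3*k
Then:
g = -84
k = -2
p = -84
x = 36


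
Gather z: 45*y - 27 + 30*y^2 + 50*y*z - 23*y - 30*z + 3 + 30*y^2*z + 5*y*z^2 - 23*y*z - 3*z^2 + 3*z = 30*y^2 + 22*y + z^2*(5*y - 3) + z*(30*y^2 + 27*y - 27) - 24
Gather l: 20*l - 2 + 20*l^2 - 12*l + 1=20*l^2 + 8*l - 1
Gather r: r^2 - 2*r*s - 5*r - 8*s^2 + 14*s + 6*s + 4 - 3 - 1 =r^2 + r*(-2*s - 5) - 8*s^2 + 20*s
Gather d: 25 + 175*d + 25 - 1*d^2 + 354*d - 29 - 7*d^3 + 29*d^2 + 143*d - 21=-7*d^3 + 28*d^2 + 672*d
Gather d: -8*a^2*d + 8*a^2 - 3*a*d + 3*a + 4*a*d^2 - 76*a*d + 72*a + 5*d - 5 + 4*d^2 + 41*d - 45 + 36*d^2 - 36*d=8*a^2 + 75*a + d^2*(4*a + 40) + d*(-8*a^2 - 79*a + 10) - 50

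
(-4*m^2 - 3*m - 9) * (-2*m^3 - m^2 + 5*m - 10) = 8*m^5 + 10*m^4 + m^3 + 34*m^2 - 15*m + 90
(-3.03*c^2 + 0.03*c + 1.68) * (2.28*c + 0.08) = -6.9084*c^3 - 0.174*c^2 + 3.8328*c + 0.1344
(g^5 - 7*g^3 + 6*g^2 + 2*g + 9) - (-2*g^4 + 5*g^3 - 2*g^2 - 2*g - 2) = g^5 + 2*g^4 - 12*g^3 + 8*g^2 + 4*g + 11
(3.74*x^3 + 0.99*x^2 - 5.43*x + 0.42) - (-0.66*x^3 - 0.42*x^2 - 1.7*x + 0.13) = 4.4*x^3 + 1.41*x^2 - 3.73*x + 0.29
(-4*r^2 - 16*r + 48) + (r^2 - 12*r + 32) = -3*r^2 - 28*r + 80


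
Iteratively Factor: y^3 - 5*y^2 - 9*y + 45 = (y - 5)*(y^2 - 9) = (y - 5)*(y + 3)*(y - 3)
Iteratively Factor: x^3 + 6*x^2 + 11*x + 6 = (x + 3)*(x^2 + 3*x + 2) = (x + 2)*(x + 3)*(x + 1)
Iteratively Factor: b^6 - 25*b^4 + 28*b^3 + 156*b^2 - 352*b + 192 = (b - 2)*(b^5 + 2*b^4 - 21*b^3 - 14*b^2 + 128*b - 96) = (b - 2)^2*(b^4 + 4*b^3 - 13*b^2 - 40*b + 48) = (b - 3)*(b - 2)^2*(b^3 + 7*b^2 + 8*b - 16) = (b - 3)*(b - 2)^2*(b + 4)*(b^2 + 3*b - 4) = (b - 3)*(b - 2)^2*(b + 4)^2*(b - 1)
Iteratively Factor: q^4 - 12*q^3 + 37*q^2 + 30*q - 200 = (q - 5)*(q^3 - 7*q^2 + 2*q + 40) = (q - 5)*(q + 2)*(q^2 - 9*q + 20) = (q - 5)^2*(q + 2)*(q - 4)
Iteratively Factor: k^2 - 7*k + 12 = (k - 4)*(k - 3)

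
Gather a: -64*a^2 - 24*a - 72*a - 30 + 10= -64*a^2 - 96*a - 20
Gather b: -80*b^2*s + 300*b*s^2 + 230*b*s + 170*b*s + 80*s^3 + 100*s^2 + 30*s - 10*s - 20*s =-80*b^2*s + b*(300*s^2 + 400*s) + 80*s^3 + 100*s^2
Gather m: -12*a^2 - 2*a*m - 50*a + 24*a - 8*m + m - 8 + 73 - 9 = -12*a^2 - 26*a + m*(-2*a - 7) + 56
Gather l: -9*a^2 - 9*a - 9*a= -9*a^2 - 18*a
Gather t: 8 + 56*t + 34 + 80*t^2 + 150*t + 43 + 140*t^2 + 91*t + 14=220*t^2 + 297*t + 99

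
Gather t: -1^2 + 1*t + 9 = t + 8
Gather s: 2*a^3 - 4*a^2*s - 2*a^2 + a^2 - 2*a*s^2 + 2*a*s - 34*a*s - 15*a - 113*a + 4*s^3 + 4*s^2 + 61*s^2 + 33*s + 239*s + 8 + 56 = 2*a^3 - a^2 - 128*a + 4*s^3 + s^2*(65 - 2*a) + s*(-4*a^2 - 32*a + 272) + 64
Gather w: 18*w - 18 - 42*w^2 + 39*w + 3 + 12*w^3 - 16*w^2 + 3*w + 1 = 12*w^3 - 58*w^2 + 60*w - 14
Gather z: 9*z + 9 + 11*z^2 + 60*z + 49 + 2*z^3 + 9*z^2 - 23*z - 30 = 2*z^3 + 20*z^2 + 46*z + 28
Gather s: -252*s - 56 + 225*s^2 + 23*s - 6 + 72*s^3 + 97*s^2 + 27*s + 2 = 72*s^3 + 322*s^2 - 202*s - 60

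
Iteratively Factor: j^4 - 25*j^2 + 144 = (j - 4)*(j^3 + 4*j^2 - 9*j - 36) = (j - 4)*(j + 3)*(j^2 + j - 12) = (j - 4)*(j - 3)*(j + 3)*(j + 4)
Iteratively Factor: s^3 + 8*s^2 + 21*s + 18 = (s + 2)*(s^2 + 6*s + 9) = (s + 2)*(s + 3)*(s + 3)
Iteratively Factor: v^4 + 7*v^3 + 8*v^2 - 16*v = (v + 4)*(v^3 + 3*v^2 - 4*v) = (v - 1)*(v + 4)*(v^2 + 4*v) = (v - 1)*(v + 4)^2*(v)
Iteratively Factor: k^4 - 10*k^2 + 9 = (k + 1)*(k^3 - k^2 - 9*k + 9) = (k + 1)*(k + 3)*(k^2 - 4*k + 3) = (k - 3)*(k + 1)*(k + 3)*(k - 1)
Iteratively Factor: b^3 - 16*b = (b - 4)*(b^2 + 4*b) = b*(b - 4)*(b + 4)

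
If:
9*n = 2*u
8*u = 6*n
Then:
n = 0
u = 0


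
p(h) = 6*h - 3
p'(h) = 6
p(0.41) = -0.54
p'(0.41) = 6.00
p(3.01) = 15.06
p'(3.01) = 6.00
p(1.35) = 5.10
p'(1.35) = 6.00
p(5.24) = 28.44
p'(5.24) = 6.00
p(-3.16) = -21.96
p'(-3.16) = 6.00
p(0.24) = -1.56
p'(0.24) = 6.00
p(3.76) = 19.56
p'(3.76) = 6.00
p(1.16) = 3.96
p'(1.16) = 6.00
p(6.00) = 33.00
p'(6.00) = 6.00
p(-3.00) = -21.00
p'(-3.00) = 6.00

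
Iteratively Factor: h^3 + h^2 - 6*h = (h - 2)*(h^2 + 3*h) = (h - 2)*(h + 3)*(h)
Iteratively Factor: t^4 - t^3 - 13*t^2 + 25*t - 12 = (t + 4)*(t^3 - 5*t^2 + 7*t - 3) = (t - 3)*(t + 4)*(t^2 - 2*t + 1) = (t - 3)*(t - 1)*(t + 4)*(t - 1)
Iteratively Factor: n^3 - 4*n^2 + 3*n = (n)*(n^2 - 4*n + 3) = n*(n - 1)*(n - 3)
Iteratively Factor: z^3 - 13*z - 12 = (z + 1)*(z^2 - z - 12) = (z - 4)*(z + 1)*(z + 3)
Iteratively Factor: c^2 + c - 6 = (c + 3)*(c - 2)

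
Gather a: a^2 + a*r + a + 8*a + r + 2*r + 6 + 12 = a^2 + a*(r + 9) + 3*r + 18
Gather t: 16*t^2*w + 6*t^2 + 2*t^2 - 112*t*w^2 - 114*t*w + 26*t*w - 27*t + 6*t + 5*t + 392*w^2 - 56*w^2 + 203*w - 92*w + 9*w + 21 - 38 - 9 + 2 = t^2*(16*w + 8) + t*(-112*w^2 - 88*w - 16) + 336*w^2 + 120*w - 24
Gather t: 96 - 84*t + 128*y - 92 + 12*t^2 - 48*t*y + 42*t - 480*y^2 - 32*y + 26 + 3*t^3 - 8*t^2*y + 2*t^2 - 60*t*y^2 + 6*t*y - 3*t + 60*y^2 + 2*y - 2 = 3*t^3 + t^2*(14 - 8*y) + t*(-60*y^2 - 42*y - 45) - 420*y^2 + 98*y + 28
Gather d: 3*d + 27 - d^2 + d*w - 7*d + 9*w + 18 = -d^2 + d*(w - 4) + 9*w + 45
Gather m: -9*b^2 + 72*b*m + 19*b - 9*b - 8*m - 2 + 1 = -9*b^2 + 10*b + m*(72*b - 8) - 1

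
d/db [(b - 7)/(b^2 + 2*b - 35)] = (b^2 + 2*b - 2*(b - 7)*(b + 1) - 35)/(b^2 + 2*b - 35)^2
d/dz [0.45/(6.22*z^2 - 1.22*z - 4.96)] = (0.549 - 5.598*z)/(-6.22*z^2 + 1.22*z + 4.96)^2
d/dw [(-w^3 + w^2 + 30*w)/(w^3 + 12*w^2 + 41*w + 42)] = (-13*w^4 - 142*w^3 - 445*w^2 + 84*w + 1260)/(w^6 + 24*w^5 + 226*w^4 + 1068*w^3 + 2689*w^2 + 3444*w + 1764)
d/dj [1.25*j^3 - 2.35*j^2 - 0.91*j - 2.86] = 3.75*j^2 - 4.7*j - 0.91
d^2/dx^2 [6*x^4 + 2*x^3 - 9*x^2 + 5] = 72*x^2 + 12*x - 18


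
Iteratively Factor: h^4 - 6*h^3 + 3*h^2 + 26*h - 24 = (h - 3)*(h^3 - 3*h^2 - 6*h + 8) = (h - 3)*(h + 2)*(h^2 - 5*h + 4) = (h - 3)*(h - 1)*(h + 2)*(h - 4)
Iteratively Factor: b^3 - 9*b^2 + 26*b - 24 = (b - 3)*(b^2 - 6*b + 8) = (b - 3)*(b - 2)*(b - 4)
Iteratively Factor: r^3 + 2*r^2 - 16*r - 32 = (r - 4)*(r^2 + 6*r + 8) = (r - 4)*(r + 4)*(r + 2)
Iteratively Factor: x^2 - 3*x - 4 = (x + 1)*(x - 4)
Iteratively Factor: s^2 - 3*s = (s - 3)*(s)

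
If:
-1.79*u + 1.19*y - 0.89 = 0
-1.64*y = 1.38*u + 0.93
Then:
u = -0.56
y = -0.10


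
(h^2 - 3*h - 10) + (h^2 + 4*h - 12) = 2*h^2 + h - 22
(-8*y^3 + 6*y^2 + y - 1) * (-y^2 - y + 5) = 8*y^5 + 2*y^4 - 47*y^3 + 30*y^2 + 6*y - 5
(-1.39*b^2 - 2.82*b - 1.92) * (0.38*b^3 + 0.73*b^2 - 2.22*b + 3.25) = -0.5282*b^5 - 2.0863*b^4 + 0.2976*b^3 + 0.3413*b^2 - 4.9026*b - 6.24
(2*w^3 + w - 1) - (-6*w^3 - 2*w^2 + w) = 8*w^3 + 2*w^2 - 1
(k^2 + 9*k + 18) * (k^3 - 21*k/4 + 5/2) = k^5 + 9*k^4 + 51*k^3/4 - 179*k^2/4 - 72*k + 45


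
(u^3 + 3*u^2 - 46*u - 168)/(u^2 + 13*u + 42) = (u^2 - 3*u - 28)/(u + 7)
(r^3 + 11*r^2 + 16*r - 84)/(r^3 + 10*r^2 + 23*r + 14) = (r^2 + 4*r - 12)/(r^2 + 3*r + 2)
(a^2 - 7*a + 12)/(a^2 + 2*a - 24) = (a - 3)/(a + 6)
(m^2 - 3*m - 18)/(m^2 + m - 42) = (m + 3)/(m + 7)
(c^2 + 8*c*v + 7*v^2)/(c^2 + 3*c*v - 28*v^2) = (-c - v)/(-c + 4*v)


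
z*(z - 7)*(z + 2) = z^3 - 5*z^2 - 14*z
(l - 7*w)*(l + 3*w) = l^2 - 4*l*w - 21*w^2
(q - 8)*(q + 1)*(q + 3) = q^3 - 4*q^2 - 29*q - 24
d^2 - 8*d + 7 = (d - 7)*(d - 1)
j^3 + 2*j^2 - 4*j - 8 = (j - 2)*(j + 2)^2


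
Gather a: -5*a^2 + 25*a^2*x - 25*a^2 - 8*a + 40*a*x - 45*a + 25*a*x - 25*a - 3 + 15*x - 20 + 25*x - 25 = a^2*(25*x - 30) + a*(65*x - 78) + 40*x - 48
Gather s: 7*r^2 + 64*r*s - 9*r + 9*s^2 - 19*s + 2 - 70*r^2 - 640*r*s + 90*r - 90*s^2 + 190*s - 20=-63*r^2 + 81*r - 81*s^2 + s*(171 - 576*r) - 18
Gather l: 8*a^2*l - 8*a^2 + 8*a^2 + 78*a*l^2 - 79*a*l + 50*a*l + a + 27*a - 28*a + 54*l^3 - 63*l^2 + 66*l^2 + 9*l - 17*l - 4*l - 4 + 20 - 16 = 54*l^3 + l^2*(78*a + 3) + l*(8*a^2 - 29*a - 12)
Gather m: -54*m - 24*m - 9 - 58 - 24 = -78*m - 91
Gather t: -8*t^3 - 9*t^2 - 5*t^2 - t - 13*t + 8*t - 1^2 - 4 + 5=-8*t^3 - 14*t^2 - 6*t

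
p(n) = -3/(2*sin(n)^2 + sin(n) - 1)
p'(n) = -3*(-4*sin(n)*cos(n) - cos(n))/(2*sin(n)^2 + sin(n) - 1)^2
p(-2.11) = 7.78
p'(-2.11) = 25.23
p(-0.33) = 2.69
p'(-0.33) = -0.68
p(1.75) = -1.56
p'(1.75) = -0.72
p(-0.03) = 2.92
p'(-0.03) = 2.50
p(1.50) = -1.51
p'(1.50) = 0.27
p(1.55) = -1.50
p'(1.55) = 0.08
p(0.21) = 4.26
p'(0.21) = 10.84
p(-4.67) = -1.50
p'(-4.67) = -0.16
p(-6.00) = 5.32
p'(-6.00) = 19.15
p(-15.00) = 3.73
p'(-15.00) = 5.64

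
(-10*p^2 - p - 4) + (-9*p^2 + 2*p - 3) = -19*p^2 + p - 7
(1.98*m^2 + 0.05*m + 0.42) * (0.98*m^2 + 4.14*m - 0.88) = 1.9404*m^4 + 8.2462*m^3 - 1.1238*m^2 + 1.6948*m - 0.3696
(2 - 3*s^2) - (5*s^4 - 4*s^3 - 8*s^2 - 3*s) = -5*s^4 + 4*s^3 + 5*s^2 + 3*s + 2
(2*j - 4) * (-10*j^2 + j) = -20*j^3 + 42*j^2 - 4*j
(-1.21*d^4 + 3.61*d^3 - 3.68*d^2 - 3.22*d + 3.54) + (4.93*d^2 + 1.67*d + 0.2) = -1.21*d^4 + 3.61*d^3 + 1.25*d^2 - 1.55*d + 3.74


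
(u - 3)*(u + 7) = u^2 + 4*u - 21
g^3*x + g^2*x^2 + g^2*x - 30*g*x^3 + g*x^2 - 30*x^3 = (g - 5*x)*(g + 6*x)*(g*x + x)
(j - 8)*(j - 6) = j^2 - 14*j + 48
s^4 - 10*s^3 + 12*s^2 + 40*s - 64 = (s - 8)*(s - 2)^2*(s + 2)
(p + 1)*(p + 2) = p^2 + 3*p + 2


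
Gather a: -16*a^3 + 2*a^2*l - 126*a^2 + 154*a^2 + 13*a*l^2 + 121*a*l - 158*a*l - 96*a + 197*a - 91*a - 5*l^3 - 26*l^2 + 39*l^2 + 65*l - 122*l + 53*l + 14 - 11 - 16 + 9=-16*a^3 + a^2*(2*l + 28) + a*(13*l^2 - 37*l + 10) - 5*l^3 + 13*l^2 - 4*l - 4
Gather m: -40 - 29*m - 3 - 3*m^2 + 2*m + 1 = -3*m^2 - 27*m - 42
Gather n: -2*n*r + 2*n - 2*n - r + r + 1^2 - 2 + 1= -2*n*r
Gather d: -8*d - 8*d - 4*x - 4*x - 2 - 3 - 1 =-16*d - 8*x - 6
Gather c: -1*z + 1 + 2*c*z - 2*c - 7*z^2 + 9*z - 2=c*(2*z - 2) - 7*z^2 + 8*z - 1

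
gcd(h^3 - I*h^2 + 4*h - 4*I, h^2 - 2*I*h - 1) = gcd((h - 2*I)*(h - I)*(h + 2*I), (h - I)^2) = h - I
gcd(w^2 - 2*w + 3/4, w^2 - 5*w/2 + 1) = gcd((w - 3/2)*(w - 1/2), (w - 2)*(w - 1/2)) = w - 1/2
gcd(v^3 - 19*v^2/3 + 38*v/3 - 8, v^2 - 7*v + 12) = v - 3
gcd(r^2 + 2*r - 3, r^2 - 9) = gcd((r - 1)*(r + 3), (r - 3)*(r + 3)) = r + 3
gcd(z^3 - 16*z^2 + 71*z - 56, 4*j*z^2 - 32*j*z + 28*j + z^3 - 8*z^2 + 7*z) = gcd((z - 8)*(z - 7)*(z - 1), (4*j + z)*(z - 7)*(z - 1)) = z^2 - 8*z + 7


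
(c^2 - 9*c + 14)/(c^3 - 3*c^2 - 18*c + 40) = (c - 7)/(c^2 - c - 20)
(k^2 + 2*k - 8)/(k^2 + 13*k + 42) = (k^2 + 2*k - 8)/(k^2 + 13*k + 42)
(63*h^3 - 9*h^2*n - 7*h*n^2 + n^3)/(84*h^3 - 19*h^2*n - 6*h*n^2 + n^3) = (3*h + n)/(4*h + n)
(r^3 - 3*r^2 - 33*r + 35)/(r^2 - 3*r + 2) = (r^2 - 2*r - 35)/(r - 2)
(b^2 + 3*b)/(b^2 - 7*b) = (b + 3)/(b - 7)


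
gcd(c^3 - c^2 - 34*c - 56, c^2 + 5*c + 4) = c + 4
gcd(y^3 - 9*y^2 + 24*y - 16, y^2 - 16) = y - 4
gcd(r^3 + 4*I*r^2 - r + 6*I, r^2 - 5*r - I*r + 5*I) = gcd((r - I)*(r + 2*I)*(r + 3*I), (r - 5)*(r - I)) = r - I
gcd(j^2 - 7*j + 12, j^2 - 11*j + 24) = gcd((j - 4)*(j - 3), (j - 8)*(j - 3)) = j - 3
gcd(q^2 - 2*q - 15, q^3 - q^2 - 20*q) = q - 5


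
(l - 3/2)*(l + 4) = l^2 + 5*l/2 - 6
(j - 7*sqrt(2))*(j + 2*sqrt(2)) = j^2 - 5*sqrt(2)*j - 28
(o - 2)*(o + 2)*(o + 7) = o^3 + 7*o^2 - 4*o - 28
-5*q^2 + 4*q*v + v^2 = (-q + v)*(5*q + v)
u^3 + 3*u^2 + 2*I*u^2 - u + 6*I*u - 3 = (u + 3)*(u + I)^2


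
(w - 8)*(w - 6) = w^2 - 14*w + 48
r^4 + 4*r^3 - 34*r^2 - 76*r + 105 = (r - 5)*(r - 1)*(r + 3)*(r + 7)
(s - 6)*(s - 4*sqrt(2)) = s^2 - 6*s - 4*sqrt(2)*s + 24*sqrt(2)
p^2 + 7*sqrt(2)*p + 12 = (p + sqrt(2))*(p + 6*sqrt(2))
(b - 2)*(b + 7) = b^2 + 5*b - 14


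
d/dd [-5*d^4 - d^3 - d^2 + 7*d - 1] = -20*d^3 - 3*d^2 - 2*d + 7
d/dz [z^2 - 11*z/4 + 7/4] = 2*z - 11/4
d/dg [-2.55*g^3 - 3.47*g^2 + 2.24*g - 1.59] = -7.65*g^2 - 6.94*g + 2.24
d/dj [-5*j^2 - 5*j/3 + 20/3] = -10*j - 5/3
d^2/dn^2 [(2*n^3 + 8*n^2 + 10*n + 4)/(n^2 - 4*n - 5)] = 168/(n^3 - 15*n^2 + 75*n - 125)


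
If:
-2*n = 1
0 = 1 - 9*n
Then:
No Solution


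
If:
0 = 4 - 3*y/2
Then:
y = 8/3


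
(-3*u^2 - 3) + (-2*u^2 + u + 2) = -5*u^2 + u - 1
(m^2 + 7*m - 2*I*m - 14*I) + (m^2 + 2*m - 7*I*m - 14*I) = 2*m^2 + 9*m - 9*I*m - 28*I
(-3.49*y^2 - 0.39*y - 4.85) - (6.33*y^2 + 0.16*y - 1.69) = -9.82*y^2 - 0.55*y - 3.16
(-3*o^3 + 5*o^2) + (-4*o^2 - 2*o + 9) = -3*o^3 + o^2 - 2*o + 9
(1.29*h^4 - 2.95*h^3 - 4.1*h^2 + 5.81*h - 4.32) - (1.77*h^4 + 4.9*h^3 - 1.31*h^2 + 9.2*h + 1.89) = -0.48*h^4 - 7.85*h^3 - 2.79*h^2 - 3.39*h - 6.21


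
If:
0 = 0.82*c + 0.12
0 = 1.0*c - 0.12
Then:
No Solution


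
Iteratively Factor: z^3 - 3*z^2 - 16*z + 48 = (z - 4)*(z^2 + z - 12) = (z - 4)*(z + 4)*(z - 3)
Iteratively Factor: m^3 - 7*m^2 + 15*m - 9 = (m - 1)*(m^2 - 6*m + 9) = (m - 3)*(m - 1)*(m - 3)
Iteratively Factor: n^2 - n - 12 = (n - 4)*(n + 3)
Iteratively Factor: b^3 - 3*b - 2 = (b - 2)*(b^2 + 2*b + 1) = (b - 2)*(b + 1)*(b + 1)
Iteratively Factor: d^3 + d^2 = (d)*(d^2 + d) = d*(d + 1)*(d)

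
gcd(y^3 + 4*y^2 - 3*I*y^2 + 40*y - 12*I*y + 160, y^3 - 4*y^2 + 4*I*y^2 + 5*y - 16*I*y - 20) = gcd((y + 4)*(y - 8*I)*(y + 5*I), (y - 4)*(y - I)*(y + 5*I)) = y + 5*I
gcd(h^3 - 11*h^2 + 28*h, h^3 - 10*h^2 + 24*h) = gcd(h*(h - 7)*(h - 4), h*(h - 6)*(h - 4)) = h^2 - 4*h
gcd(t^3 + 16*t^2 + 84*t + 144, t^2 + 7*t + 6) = t + 6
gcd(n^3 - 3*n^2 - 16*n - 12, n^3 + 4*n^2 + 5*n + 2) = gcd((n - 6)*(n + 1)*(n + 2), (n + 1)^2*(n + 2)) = n^2 + 3*n + 2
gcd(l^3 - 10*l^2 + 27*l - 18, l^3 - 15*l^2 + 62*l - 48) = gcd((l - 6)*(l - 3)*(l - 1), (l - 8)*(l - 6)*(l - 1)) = l^2 - 7*l + 6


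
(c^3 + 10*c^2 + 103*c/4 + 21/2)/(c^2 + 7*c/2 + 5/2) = (4*c^3 + 40*c^2 + 103*c + 42)/(2*(2*c^2 + 7*c + 5))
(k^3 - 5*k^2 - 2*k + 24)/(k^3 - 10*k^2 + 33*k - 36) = (k + 2)/(k - 3)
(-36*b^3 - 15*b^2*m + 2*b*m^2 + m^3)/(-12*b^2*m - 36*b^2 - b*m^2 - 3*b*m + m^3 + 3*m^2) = (3*b + m)/(m + 3)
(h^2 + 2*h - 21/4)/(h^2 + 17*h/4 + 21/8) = 2*(2*h - 3)/(4*h + 3)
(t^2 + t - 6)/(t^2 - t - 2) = (t + 3)/(t + 1)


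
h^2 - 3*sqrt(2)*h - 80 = (h - 8*sqrt(2))*(h + 5*sqrt(2))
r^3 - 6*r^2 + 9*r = r*(r - 3)^2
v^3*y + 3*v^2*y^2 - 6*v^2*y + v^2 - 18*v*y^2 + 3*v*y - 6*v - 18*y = (v - 6)*(v + 3*y)*(v*y + 1)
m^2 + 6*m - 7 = (m - 1)*(m + 7)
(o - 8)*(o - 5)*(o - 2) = o^3 - 15*o^2 + 66*o - 80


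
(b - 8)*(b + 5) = b^2 - 3*b - 40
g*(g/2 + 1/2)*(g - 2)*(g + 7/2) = g^4/2 + 5*g^3/4 - 11*g^2/4 - 7*g/2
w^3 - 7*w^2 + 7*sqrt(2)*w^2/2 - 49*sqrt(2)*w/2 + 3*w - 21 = (w - 7)*(w + sqrt(2)/2)*(w + 3*sqrt(2))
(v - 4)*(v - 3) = v^2 - 7*v + 12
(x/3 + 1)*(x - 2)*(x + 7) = x^3/3 + 8*x^2/3 + x/3 - 14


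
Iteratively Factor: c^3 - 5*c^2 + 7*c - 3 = (c - 1)*(c^2 - 4*c + 3) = (c - 3)*(c - 1)*(c - 1)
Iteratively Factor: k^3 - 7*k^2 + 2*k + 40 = (k + 2)*(k^2 - 9*k + 20) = (k - 5)*(k + 2)*(k - 4)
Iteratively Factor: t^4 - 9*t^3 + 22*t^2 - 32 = (t - 4)*(t^3 - 5*t^2 + 2*t + 8) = (t - 4)^2*(t^2 - t - 2) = (t - 4)^2*(t + 1)*(t - 2)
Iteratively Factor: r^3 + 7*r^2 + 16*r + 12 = (r + 3)*(r^2 + 4*r + 4) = (r + 2)*(r + 3)*(r + 2)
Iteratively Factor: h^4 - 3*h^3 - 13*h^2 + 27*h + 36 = (h - 3)*(h^3 - 13*h - 12) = (h - 3)*(h + 1)*(h^2 - h - 12) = (h - 4)*(h - 3)*(h + 1)*(h + 3)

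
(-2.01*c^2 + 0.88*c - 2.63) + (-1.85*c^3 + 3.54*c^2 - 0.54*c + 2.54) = -1.85*c^3 + 1.53*c^2 + 0.34*c - 0.0899999999999999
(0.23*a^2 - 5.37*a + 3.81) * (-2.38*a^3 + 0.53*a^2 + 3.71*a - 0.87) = -0.5474*a^5 + 12.9025*a^4 - 11.0606*a^3 - 18.1035*a^2 + 18.807*a - 3.3147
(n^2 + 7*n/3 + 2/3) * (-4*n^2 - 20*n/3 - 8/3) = -4*n^4 - 16*n^3 - 188*n^2/9 - 32*n/3 - 16/9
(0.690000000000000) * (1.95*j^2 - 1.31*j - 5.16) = 1.3455*j^2 - 0.9039*j - 3.5604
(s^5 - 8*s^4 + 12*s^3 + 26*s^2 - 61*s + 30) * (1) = s^5 - 8*s^4 + 12*s^3 + 26*s^2 - 61*s + 30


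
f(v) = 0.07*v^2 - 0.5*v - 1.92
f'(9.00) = 0.76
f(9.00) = -0.75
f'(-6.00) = -1.34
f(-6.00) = 3.60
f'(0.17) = -0.48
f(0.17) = -2.00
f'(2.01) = -0.22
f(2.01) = -2.64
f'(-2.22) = -0.81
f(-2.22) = -0.47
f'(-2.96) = -0.91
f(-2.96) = 0.17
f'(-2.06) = -0.79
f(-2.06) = -0.59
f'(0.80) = -0.39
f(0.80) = -2.28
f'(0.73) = -0.40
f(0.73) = -2.25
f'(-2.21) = -0.81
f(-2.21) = -0.47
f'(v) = 0.14*v - 0.5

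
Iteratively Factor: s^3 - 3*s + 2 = (s + 2)*(s^2 - 2*s + 1) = (s - 1)*(s + 2)*(s - 1)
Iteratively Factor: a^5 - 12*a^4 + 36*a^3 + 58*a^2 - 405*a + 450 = (a - 2)*(a^4 - 10*a^3 + 16*a^2 + 90*a - 225) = (a - 2)*(a + 3)*(a^3 - 13*a^2 + 55*a - 75) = (a - 5)*(a - 2)*(a + 3)*(a^2 - 8*a + 15) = (a - 5)*(a - 3)*(a - 2)*(a + 3)*(a - 5)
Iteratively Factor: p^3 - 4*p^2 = (p - 4)*(p^2) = p*(p - 4)*(p)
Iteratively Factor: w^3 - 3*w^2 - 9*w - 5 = (w + 1)*(w^2 - 4*w - 5) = (w + 1)^2*(w - 5)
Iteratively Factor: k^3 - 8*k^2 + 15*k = (k)*(k^2 - 8*k + 15) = k*(k - 5)*(k - 3)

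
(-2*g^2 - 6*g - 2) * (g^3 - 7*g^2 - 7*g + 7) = -2*g^5 + 8*g^4 + 54*g^3 + 42*g^2 - 28*g - 14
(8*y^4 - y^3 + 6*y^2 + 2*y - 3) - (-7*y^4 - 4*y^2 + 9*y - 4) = 15*y^4 - y^3 + 10*y^2 - 7*y + 1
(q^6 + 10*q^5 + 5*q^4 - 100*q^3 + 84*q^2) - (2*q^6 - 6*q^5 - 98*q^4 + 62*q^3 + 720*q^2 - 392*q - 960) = -q^6 + 16*q^5 + 103*q^4 - 162*q^3 - 636*q^2 + 392*q + 960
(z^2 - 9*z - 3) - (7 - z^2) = 2*z^2 - 9*z - 10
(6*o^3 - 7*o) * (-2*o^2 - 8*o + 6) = -12*o^5 - 48*o^4 + 50*o^3 + 56*o^2 - 42*o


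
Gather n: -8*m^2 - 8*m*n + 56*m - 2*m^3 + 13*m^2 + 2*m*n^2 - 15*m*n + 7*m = -2*m^3 + 5*m^2 + 2*m*n^2 - 23*m*n + 63*m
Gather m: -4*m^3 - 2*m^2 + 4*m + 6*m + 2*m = -4*m^3 - 2*m^2 + 12*m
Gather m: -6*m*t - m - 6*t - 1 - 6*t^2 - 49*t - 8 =m*(-6*t - 1) - 6*t^2 - 55*t - 9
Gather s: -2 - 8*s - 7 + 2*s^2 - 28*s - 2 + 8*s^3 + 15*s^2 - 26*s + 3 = 8*s^3 + 17*s^2 - 62*s - 8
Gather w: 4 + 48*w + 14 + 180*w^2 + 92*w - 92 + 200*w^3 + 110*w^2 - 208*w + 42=200*w^3 + 290*w^2 - 68*w - 32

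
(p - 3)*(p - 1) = p^2 - 4*p + 3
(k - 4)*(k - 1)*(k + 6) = k^3 + k^2 - 26*k + 24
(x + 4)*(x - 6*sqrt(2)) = x^2 - 6*sqrt(2)*x + 4*x - 24*sqrt(2)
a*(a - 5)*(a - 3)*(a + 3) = a^4 - 5*a^3 - 9*a^2 + 45*a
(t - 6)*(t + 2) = t^2 - 4*t - 12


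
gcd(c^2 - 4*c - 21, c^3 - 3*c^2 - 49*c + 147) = c - 7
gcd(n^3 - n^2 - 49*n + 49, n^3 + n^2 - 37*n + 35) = n^2 + 6*n - 7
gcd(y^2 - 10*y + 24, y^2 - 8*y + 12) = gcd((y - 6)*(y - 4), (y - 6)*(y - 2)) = y - 6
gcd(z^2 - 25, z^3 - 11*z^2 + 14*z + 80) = z - 5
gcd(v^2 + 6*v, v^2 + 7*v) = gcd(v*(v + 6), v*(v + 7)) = v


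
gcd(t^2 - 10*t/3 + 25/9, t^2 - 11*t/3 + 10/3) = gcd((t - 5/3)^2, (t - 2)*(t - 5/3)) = t - 5/3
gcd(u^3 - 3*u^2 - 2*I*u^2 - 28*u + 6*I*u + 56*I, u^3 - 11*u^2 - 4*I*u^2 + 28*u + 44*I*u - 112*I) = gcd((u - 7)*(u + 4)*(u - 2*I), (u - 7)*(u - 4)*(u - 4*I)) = u - 7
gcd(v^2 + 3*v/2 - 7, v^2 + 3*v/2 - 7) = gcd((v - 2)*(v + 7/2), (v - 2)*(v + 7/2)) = v^2 + 3*v/2 - 7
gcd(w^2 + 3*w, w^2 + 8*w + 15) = w + 3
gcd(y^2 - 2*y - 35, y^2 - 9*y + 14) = y - 7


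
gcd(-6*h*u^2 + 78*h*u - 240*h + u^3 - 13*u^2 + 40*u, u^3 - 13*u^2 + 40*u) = u^2 - 13*u + 40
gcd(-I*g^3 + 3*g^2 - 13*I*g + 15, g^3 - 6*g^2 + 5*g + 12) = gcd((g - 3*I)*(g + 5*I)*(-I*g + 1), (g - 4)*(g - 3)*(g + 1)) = 1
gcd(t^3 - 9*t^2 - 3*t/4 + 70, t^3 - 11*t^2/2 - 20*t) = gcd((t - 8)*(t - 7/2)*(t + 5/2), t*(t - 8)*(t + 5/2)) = t^2 - 11*t/2 - 20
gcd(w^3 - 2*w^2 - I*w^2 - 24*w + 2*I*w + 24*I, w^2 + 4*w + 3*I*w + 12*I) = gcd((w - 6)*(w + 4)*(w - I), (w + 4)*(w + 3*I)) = w + 4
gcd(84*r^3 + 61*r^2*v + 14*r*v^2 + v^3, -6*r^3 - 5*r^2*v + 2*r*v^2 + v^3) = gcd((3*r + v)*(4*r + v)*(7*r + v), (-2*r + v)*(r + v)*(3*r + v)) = 3*r + v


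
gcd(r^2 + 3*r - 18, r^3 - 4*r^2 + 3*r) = r - 3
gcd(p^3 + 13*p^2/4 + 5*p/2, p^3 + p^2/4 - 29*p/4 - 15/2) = p^2 + 13*p/4 + 5/2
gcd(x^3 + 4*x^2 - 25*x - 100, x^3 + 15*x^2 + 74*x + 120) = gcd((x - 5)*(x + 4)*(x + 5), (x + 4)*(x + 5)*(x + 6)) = x^2 + 9*x + 20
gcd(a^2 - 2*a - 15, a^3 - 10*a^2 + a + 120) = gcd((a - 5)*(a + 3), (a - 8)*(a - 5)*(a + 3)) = a^2 - 2*a - 15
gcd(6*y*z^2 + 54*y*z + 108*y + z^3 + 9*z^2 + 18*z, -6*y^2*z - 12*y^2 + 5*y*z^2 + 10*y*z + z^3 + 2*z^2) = 6*y + z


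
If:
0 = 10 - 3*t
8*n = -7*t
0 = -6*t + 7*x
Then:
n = -35/12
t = 10/3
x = 20/7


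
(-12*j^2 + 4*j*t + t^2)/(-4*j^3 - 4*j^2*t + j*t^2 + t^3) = (6*j + t)/(2*j^2 + 3*j*t + t^2)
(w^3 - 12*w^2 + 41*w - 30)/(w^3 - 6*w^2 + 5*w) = (w - 6)/w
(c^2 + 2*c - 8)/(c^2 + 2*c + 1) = (c^2 + 2*c - 8)/(c^2 + 2*c + 1)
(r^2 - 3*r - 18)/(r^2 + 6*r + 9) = (r - 6)/(r + 3)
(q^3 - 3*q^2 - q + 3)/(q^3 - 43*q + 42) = (q^2 - 2*q - 3)/(q^2 + q - 42)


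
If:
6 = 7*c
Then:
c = 6/7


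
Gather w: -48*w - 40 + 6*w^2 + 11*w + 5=6*w^2 - 37*w - 35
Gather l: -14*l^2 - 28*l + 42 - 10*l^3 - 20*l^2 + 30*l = -10*l^3 - 34*l^2 + 2*l + 42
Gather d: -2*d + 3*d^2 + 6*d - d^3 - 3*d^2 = -d^3 + 4*d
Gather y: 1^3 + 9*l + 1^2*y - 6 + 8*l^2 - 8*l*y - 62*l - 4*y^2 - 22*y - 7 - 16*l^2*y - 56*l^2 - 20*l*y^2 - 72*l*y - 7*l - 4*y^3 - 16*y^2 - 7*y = -48*l^2 - 60*l - 4*y^3 + y^2*(-20*l - 20) + y*(-16*l^2 - 80*l - 28) - 12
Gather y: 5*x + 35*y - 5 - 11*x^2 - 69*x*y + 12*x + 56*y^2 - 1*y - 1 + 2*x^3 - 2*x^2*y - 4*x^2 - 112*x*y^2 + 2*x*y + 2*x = 2*x^3 - 15*x^2 + 19*x + y^2*(56 - 112*x) + y*(-2*x^2 - 67*x + 34) - 6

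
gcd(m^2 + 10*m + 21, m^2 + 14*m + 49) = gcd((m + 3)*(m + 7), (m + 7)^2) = m + 7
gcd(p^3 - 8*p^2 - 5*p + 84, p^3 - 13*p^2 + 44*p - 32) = p - 4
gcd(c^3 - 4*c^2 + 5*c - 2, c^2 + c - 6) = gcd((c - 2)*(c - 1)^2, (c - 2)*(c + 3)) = c - 2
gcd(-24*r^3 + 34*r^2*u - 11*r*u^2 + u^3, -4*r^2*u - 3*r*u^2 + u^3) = 4*r - u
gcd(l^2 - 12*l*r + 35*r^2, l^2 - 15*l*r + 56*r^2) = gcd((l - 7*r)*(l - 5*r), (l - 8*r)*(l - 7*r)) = -l + 7*r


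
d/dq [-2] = 0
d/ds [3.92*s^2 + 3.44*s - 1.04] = 7.84*s + 3.44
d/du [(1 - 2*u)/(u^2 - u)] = (-2*u*(u - 1) + (2*u - 1)^2)/(u^2*(u - 1)^2)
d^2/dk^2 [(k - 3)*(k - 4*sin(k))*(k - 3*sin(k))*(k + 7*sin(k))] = -74*k^2*cos(2*k) + 12*k^2 - 63*k*sin(k) - 148*k*sin(2*k) + 189*k*sin(3*k) + 222*k*cos(2*k) - 18*k + 189*sin(k) + 222*sin(2*k) - 567*sin(3*k) + 126*cos(k) + 37*cos(2*k) - 126*cos(3*k) - 37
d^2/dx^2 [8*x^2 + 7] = 16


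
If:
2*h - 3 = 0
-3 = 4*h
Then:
No Solution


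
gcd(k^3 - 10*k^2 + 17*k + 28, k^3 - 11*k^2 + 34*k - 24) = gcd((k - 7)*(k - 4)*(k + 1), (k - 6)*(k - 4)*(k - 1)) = k - 4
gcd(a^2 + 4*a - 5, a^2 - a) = a - 1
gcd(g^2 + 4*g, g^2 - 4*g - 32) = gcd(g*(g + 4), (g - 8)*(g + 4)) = g + 4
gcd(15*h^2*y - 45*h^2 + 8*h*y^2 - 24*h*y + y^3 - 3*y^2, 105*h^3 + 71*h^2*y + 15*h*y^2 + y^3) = 15*h^2 + 8*h*y + y^2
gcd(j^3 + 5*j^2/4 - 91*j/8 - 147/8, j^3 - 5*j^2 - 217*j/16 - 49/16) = j + 7/4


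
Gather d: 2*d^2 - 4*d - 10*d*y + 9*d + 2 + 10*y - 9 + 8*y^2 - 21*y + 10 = 2*d^2 + d*(5 - 10*y) + 8*y^2 - 11*y + 3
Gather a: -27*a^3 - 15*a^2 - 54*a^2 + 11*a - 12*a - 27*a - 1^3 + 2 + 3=-27*a^3 - 69*a^2 - 28*a + 4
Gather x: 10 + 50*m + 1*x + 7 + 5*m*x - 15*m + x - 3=35*m + x*(5*m + 2) + 14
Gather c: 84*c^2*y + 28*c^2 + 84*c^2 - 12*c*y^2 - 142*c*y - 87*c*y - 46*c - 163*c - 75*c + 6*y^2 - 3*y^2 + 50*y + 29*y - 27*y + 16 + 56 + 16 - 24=c^2*(84*y + 112) + c*(-12*y^2 - 229*y - 284) + 3*y^2 + 52*y + 64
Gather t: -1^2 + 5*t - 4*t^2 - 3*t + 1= -4*t^2 + 2*t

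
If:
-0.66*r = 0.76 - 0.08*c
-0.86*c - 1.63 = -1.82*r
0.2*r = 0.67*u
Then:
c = -5.83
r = -1.86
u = -0.55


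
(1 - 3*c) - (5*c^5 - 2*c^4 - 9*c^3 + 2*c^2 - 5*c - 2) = -5*c^5 + 2*c^4 + 9*c^3 - 2*c^2 + 2*c + 3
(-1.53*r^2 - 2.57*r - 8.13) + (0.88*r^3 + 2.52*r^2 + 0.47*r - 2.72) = 0.88*r^3 + 0.99*r^2 - 2.1*r - 10.85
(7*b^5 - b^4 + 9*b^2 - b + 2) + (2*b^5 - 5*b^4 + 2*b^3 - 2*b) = 9*b^5 - 6*b^4 + 2*b^3 + 9*b^2 - 3*b + 2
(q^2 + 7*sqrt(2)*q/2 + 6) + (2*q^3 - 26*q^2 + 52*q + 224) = 2*q^3 - 25*q^2 + 7*sqrt(2)*q/2 + 52*q + 230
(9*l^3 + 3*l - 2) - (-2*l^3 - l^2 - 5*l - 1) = 11*l^3 + l^2 + 8*l - 1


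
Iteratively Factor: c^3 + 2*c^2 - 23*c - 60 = (c + 3)*(c^2 - c - 20) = (c + 3)*(c + 4)*(c - 5)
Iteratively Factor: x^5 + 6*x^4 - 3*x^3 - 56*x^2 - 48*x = (x)*(x^4 + 6*x^3 - 3*x^2 - 56*x - 48) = x*(x + 4)*(x^3 + 2*x^2 - 11*x - 12) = x*(x + 4)^2*(x^2 - 2*x - 3) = x*(x - 3)*(x + 4)^2*(x + 1)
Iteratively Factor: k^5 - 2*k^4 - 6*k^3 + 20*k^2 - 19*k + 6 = (k - 2)*(k^4 - 6*k^2 + 8*k - 3) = (k - 2)*(k + 3)*(k^3 - 3*k^2 + 3*k - 1) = (k - 2)*(k - 1)*(k + 3)*(k^2 - 2*k + 1) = (k - 2)*(k - 1)^2*(k + 3)*(k - 1)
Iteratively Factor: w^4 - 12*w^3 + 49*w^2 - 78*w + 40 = (w - 2)*(w^3 - 10*w^2 + 29*w - 20) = (w - 2)*(w - 1)*(w^2 - 9*w + 20) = (w - 5)*(w - 2)*(w - 1)*(w - 4)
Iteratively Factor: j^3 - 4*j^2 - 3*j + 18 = (j - 3)*(j^2 - j - 6) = (j - 3)*(j + 2)*(j - 3)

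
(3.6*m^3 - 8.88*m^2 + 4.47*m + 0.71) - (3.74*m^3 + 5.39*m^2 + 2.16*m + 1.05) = -0.14*m^3 - 14.27*m^2 + 2.31*m - 0.34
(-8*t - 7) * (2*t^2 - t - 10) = -16*t^3 - 6*t^2 + 87*t + 70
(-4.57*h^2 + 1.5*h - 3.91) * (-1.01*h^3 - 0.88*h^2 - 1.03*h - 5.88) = 4.6157*h^5 + 2.5066*h^4 + 7.3362*h^3 + 28.7674*h^2 - 4.7927*h + 22.9908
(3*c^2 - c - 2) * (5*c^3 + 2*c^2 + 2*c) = 15*c^5 + c^4 - 6*c^3 - 6*c^2 - 4*c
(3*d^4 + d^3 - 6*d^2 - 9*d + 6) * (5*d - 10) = 15*d^5 - 25*d^4 - 40*d^3 + 15*d^2 + 120*d - 60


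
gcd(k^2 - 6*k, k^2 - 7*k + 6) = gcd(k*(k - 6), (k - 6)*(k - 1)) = k - 6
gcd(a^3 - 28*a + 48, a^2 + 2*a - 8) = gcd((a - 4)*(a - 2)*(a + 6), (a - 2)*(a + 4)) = a - 2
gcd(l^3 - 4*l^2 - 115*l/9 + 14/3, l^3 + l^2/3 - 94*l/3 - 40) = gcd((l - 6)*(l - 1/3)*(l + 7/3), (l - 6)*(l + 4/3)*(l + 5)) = l - 6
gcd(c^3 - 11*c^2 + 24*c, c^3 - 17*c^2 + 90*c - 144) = c^2 - 11*c + 24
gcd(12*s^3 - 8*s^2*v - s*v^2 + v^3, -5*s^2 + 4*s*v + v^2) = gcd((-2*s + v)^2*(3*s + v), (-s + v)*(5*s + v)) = 1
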